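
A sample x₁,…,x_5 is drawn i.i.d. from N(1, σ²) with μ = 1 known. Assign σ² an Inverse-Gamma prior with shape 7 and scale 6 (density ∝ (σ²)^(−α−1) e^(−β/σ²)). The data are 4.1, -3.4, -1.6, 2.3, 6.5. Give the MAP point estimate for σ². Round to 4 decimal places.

σ̂²_MAP = 3.7938

Sum of squared deviations about the known mean: SS = (4.1−1)² + (-3.4−1)² + (-1.6−1)² + (2.3−1)² + (6.5−1)² = 67.67.
The Normal likelihood contributes (σ²)^(−n/2) exp(−SS/(2σ²)), so the posterior is Inverse-Gamma(α + n/2, β + SS/2) = Inverse-Gamma(9.5, 39.835).
The mode of Inverse-Gamma(a, b) is b/(a+1) = 39.835/10.5 ≈ 3.7938.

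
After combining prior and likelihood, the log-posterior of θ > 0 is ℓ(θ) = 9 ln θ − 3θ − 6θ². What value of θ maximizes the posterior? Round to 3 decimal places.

ℓ'(θ) = 9/θ − 3 − 12θ. Setting this to zero and multiplying by θ: 12θ² + 3θ − 9 = 0.
θ = (−3 + √(3² + 4·12·9)) / (2·12) = (−3 + √441) / 24 = (−3 + 21)/24 = 3/4.
ℓ''(θ) = −9/θ² − 12 < 0, confirming a maximum.

θ̂_MAP = 0.750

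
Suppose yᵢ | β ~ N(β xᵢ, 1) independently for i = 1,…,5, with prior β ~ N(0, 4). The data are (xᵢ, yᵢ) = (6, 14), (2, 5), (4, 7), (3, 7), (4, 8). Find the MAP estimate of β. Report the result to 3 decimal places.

β̂_MAP = 2.154

log p(β | y) = −Σ(yᵢ − βxᵢ)²/(2·1) − β²/(2·4) + const.
Setting the derivative to zero: Σxᵢ(yᵢ − βxᵢ)/1 − β/4 = 0, so β = Σxᵢyᵢ / (Σxᵢ² + σ²/τ²).
Σxᵢyᵢ = 6·14 + 2·5 + 4·7 + 3·7 + 4·8 = 175; Σxᵢ² = 81; σ²/τ² = 0.25.
β̂_MAP = 175 / (81 + 0.25) = 175/81.25 ≈ 2.154.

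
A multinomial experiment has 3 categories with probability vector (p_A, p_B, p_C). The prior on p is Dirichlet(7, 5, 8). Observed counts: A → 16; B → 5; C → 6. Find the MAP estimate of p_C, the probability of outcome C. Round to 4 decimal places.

MAP estimate of p_C = 0.2955

The posterior is Dirichlet(αᵢ + nᵢ) = Dirichlet(23, 10, 14).
For a Dirichlet(a₁,…,a_K) with all aᵢ > 1, the mode has j-th component (aⱼ − 1)/(Σaᵢ − K).
Here Σaᵢ = 47 and K = 3, so p_C = (14 − 1)/(47 − 3) = 13/44 ≈ 0.2955.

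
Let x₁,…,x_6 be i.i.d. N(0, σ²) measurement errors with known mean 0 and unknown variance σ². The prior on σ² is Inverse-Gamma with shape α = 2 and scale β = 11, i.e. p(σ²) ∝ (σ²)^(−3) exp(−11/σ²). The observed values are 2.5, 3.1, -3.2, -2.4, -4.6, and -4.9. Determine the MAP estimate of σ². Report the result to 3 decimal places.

σ̂²_MAP = 8.253

Sum of squared deviations about the known mean: SS = (2.5−0)² + (3.1−0)² + (-3.2−0)² + (-2.4−0)² + (-4.6−0)² + (-4.9−0)² = 77.03.
The Normal likelihood contributes (σ²)^(−n/2) exp(−SS/(2σ²)), so the posterior is Inverse-Gamma(α + n/2, β + SS/2) = Inverse-Gamma(5, 49.515).
The mode of Inverse-Gamma(a, b) is b/(a+1) = 49.515/6 ≈ 8.253.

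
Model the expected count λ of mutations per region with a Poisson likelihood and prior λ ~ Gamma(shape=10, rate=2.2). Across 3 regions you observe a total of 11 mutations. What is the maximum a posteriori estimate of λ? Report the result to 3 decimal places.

λ̂_MAP = 3.846

Σxᵢ = 11, n = 3.
Posterior ∝ λ^9e^(−2.2λ) · λ^11e^(−3λ) = λ^20e^(−5.2λ), i.e. Gamma(shape=21, rate=5.2).
The mode of a Gamma(a, b) with a ≥ 1 (shape–rate) is (a−1)/b = 20/5.2 ≈ 3.846.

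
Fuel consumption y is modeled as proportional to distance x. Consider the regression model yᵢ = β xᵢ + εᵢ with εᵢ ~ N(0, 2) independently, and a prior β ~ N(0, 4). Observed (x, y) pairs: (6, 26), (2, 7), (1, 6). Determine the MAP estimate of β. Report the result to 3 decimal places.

β̂_MAP = 4.241

log p(β | y) = −Σ(yᵢ − βxᵢ)²/(2·2) − β²/(2·4) + const.
Setting the derivative to zero: Σxᵢ(yᵢ − βxᵢ)/2 − β/4 = 0, so β = Σxᵢyᵢ / (Σxᵢ² + σ²/τ²).
Σxᵢyᵢ = 6·26 + 2·7 + 1·6 = 176; Σxᵢ² = 41; σ²/τ² = 0.5.
β̂_MAP = 176 / (41 + 0.5) = 176/41.5 ≈ 4.241.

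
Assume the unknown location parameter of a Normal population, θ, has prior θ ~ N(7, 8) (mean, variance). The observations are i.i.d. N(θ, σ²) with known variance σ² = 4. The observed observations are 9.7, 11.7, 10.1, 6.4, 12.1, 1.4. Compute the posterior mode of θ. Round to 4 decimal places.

θ̂_MAP = 8.4462

n = 6; x̄ = (9.7 + 11.7 + 10.1 + 6.4 + 12.1 + 1.4)/6 = 51.4/6 = 257/30 ≈ 8.5667.
For a Normal prior and Normal likelihood with known variance, the posterior is Normal; its mode equals its mean, the precision-weighted average.
Prior precision 1/σ₀² = 1/8 = 0.125; data precision n/σ² = 6/4 = 1.5.
θ̂ = (0.125·7 + 1.5·(257/30)) / (0.125 + 1.5) = 13.725/1.625 = 549/65 ≈ 8.4462.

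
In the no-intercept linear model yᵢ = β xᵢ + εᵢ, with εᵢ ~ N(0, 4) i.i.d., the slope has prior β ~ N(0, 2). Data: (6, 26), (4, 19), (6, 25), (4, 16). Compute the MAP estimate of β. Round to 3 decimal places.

log p(β | y) = −Σ(yᵢ − βxᵢ)²/(2·4) − β²/(2·2) + const.
Setting the derivative to zero: Σxᵢ(yᵢ − βxᵢ)/4 − β/2 = 0, so β = Σxᵢyᵢ / (Σxᵢ² + σ²/τ²).
Σxᵢyᵢ = 6·26 + 4·19 + 6·25 + 4·16 = 446; Σxᵢ² = 104; σ²/τ² = 2.
β̂_MAP = 446 / (104 + 2) = 446/106 ≈ 4.208.

β̂_MAP = 4.208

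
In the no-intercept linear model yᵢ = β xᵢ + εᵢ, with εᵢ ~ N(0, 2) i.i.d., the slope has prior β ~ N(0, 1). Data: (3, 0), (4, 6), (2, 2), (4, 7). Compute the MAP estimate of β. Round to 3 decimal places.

β̂_MAP = 1.191

log p(β | y) = −Σ(yᵢ − βxᵢ)²/(2·2) − β²/(2·1) + const.
Setting the derivative to zero: Σxᵢ(yᵢ − βxᵢ)/2 − β/1 = 0, so β = Σxᵢyᵢ / (Σxᵢ² + σ²/τ²).
Σxᵢyᵢ = 3·0 + 4·6 + 2·2 + 4·7 = 56; Σxᵢ² = 45; σ²/τ² = 2.
β̂_MAP = 56 / (45 + 2) = 56/47 ≈ 1.191.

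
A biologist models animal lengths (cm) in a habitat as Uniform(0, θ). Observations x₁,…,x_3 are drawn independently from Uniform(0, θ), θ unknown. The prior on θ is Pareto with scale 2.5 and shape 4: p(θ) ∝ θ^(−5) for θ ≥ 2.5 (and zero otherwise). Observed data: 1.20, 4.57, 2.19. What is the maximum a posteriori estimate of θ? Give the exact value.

θ̂_MAP = 4.57

The Uniform(0, θ) likelihood is θ^(−n) for θ ≥ max(xᵢ), zero otherwise. Here max(xᵢ) = 4.57.
Posterior ∝ θ^(−5) · θ^(−3) = θ^(−8) on θ ≥ max(2.5, 4.57) = 4.57.
This density is strictly decreasing in θ, so the posterior mode lies at the lower boundary of the support.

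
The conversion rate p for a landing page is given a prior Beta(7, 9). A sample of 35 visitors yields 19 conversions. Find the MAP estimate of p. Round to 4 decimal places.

Prior: Beta(7, 9).
Data: 19 successes in 35 trials. The binomial likelihood contributes p^19(1−p)^16, so the posterior is Beta(7+19, 9+16) = Beta(26, 25).
For Beta(a, b) with a, b > 1 the mode is (a−1)/(a+b−2) = 25/49 ≈ 0.5102.

p̂_MAP = 0.5102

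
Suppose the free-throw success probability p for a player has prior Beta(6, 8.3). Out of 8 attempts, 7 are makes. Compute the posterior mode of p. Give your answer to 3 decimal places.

Prior: Beta(6, 8.3).
Data: 7 successes in 8 trials. The binomial likelihood contributes p^7(1−p)^1, so the posterior is Beta(6+7, 8.3+1) = Beta(13, 9.3).
For Beta(a, b) with a, b > 1 the mode is (a−1)/(a+b−2) = 12/20.3 ≈ 0.591.

p̂_MAP = 0.591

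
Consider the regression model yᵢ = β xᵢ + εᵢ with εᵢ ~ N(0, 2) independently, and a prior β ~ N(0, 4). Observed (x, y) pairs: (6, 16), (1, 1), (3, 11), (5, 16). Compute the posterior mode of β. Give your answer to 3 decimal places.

log p(β | y) = −Σ(yᵢ − βxᵢ)²/(2·2) − β²/(2·4) + const.
Setting the derivative to zero: Σxᵢ(yᵢ − βxᵢ)/2 − β/4 = 0, so β = Σxᵢyᵢ / (Σxᵢ² + σ²/τ²).
Σxᵢyᵢ = 6·16 + 1·1 + 3·11 + 5·16 = 210; Σxᵢ² = 71; σ²/τ² = 0.5.
β̂_MAP = 210 / (71 + 0.5) = 210/71.5 ≈ 2.937.

β̂_MAP = 2.937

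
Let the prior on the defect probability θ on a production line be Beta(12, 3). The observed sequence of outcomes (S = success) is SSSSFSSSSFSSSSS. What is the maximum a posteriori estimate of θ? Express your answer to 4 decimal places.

θ̂_MAP = 0.8571

Prior: Beta(12, 3).
Data: 13 successes in 15 trials (from the sequence). The binomial likelihood contributes θ^13(1−θ)^2, so the posterior is Beta(12+13, 3+2) = Beta(25, 5).
For Beta(a, b) with a, b > 1 the mode is (a−1)/(a+b−2) = 24/28 ≈ 0.8571.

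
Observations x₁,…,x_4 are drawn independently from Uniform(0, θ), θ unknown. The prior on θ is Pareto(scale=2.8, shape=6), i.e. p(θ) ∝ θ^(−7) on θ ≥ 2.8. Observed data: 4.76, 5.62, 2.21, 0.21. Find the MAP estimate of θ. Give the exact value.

The Uniform(0, θ) likelihood is θ^(−n) for θ ≥ max(xᵢ), zero otherwise. Here max(xᵢ) = 5.62.
Posterior ∝ θ^(−7) · θ^(−4) = θ^(−11) on θ ≥ max(2.8, 5.62) = 5.62.
This density is strictly decreasing in θ, so the posterior mode lies at the lower boundary of the support.

θ̂_MAP = 5.62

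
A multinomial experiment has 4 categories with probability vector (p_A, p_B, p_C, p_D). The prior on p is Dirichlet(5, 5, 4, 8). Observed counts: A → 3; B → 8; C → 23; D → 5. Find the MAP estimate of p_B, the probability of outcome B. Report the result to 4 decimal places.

MAP estimate of p_B = 0.2105

The posterior is Dirichlet(αᵢ + nᵢ) = Dirichlet(8, 13, 27, 13).
For a Dirichlet(a₁,…,a_K) with all aᵢ > 1, the mode has j-th component (aⱼ − 1)/(Σaᵢ − K).
Here Σaᵢ = 61 and K = 4, so p_B = (13 − 1)/(61 − 4) = 12/57 ≈ 0.2105.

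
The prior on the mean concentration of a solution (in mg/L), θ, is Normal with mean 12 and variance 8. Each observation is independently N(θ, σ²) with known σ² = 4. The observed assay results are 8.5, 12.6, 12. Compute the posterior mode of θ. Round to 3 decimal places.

n = 3; x̄ = (8.5 + 12.6 + 12)/3 = 33.1/3 = 331/30 ≈ 11.0333.
For a Normal prior and Normal likelihood with known variance, the posterior is Normal; its mode equals its mean, the precision-weighted average.
Prior precision 1/σ₀² = 1/8 = 0.125; data precision n/σ² = 3/4 = 0.75.
θ̂ = (0.125·12 + 0.75·(331/30)) / (0.125 + 0.75) = 9.775/0.875 = 391/35 ≈ 11.171.

θ̂_MAP = 11.171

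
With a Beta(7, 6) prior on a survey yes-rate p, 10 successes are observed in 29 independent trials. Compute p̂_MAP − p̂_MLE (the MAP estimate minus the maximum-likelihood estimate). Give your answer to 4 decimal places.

MAP − MLE = 0.0552

Posterior is Beta(17, 25); MAP = (17−1)/(42−2) = 16/40 ≈ 0.40000.
MLE ignores the prior: p̂_MLE = k/n = 10/29 ≈ 0.34483.
Difference = 16/40 − 10/29 = 8/145 ≈ 0.0552.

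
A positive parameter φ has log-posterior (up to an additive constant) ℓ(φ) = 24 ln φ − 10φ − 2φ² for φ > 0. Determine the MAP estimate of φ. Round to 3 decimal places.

ℓ'(φ) = 24/φ − 10 − 4φ. Setting this to zero and multiplying by φ: 4φ² + 10φ − 24 = 0.
φ = (−10 + √(10² + 4·4·24)) / (2·4) = (−10 + √484) / 8 = (−10 + 22)/8 = 3/2.
ℓ''(φ) = −24/φ² − 4 < 0, confirming a maximum.

φ̂_MAP = 1.500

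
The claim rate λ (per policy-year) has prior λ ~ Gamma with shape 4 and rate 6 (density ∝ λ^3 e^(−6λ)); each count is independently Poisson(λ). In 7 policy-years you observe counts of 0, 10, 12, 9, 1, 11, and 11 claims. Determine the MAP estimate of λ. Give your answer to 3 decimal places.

λ̂_MAP = 4.385

Σxᵢ = 0+10+12+9+1+11+11 = 54, with n = 7.
Posterior ∝ λ^3e^(−6λ) · λ^54e^(−7λ) = λ^57e^(−13λ), i.e. Gamma(shape=58, rate=13).
The mode of a Gamma(a, b) with a ≥ 1 (shape–rate) is (a−1)/b = 57/13 ≈ 4.385.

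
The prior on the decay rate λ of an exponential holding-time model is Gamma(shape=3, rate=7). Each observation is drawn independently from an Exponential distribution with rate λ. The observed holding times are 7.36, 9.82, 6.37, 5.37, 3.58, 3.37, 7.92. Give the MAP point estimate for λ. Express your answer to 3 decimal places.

The Exponential(rate=λ) likelihood is ∝ λ^n e^(−λΣtᵢ). Here n = 7 and Σtᵢ = 7.36 + 9.82 + 6.37 + 5.37 + 3.58 + 3.37 + 7.92 = 43.79.
Posterior ∝ λ^2e^(−7λ) · λ^7e^(−43.79λ) = λ^9e^(−50.79λ), i.e. Gamma(10, 50.79).
Mode = (a−1)/b = 9/50.79 ≈ 0.177.

λ̂_MAP = 0.177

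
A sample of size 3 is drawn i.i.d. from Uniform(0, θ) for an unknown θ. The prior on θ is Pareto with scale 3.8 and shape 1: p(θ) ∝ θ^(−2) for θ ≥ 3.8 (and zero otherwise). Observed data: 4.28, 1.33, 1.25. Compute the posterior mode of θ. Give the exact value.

The Uniform(0, θ) likelihood is θ^(−n) for θ ≥ max(xᵢ), zero otherwise. Here max(xᵢ) = 4.28.
Posterior ∝ θ^(−2) · θ^(−3) = θ^(−5) on θ ≥ max(3.8, 4.28) = 4.28.
This density is strictly decreasing in θ, so the posterior mode lies at the lower boundary of the support.

θ̂_MAP = 4.28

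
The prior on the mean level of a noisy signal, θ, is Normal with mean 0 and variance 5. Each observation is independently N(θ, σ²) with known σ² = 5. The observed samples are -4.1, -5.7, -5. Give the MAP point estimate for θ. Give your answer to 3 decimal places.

n = 3; x̄ = ((-4.1) + (-5.7) + (-5))/3 = -14.8/3 = -74/15 ≈ -4.9333.
For a Normal prior and Normal likelihood with known variance, the posterior is Normal; its mode equals its mean, the precision-weighted average.
Prior precision 1/σ₀² = 1/5 = 0.2; data precision n/σ² = 3/5 = 0.6.
θ̂ = (0.2·0 + 0.6·(-74/15)) / (0.2 + 0.6) = (-2.96)/0.8 = -3.700.

θ̂_MAP = -3.700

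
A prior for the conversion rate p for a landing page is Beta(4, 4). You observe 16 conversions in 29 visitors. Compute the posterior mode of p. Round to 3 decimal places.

Prior: Beta(4, 4).
Data: 16 successes in 29 trials. The binomial likelihood contributes p^16(1−p)^13, so the posterior is Beta(4+16, 4+13) = Beta(20, 17).
For Beta(a, b) with a, b > 1 the mode is (a−1)/(a+b−2) = 19/35 ≈ 0.543.

p̂_MAP = 0.543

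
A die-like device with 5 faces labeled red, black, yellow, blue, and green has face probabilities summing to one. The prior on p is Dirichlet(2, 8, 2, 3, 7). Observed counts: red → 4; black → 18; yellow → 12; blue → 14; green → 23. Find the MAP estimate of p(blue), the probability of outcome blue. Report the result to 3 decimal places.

The posterior is Dirichlet(αᵢ + nᵢ) = Dirichlet(6, 26, 14, 17, 30).
For a Dirichlet(a₁,…,a_K) with all aᵢ > 1, the mode has j-th component (aⱼ − 1)/(Σaᵢ − K).
Here Σaᵢ = 93 and K = 5, so p(blue) = (17 − 1)/(93 − 5) = 16/88 ≈ 0.182.

MAP estimate of p(blue) = 0.182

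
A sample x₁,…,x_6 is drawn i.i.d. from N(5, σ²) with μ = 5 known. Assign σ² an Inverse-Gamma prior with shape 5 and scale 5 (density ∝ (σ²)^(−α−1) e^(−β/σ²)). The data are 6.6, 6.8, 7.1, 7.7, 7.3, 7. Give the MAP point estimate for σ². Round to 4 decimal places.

Sum of squared deviations about the known mean: SS = (6.6−5)² + (6.8−5)² + (7.1−5)² + (7.7−5)² + (7.3−5)² + (7−5)² = 26.79.
The Normal likelihood contributes (σ²)^(−n/2) exp(−SS/(2σ²)), so the posterior is Inverse-Gamma(α + n/2, β + SS/2) = Inverse-Gamma(8, 18.395).
The mode of Inverse-Gamma(a, b) is b/(a+1) = 18.395/9 ≈ 2.0439.

σ̂²_MAP = 2.0439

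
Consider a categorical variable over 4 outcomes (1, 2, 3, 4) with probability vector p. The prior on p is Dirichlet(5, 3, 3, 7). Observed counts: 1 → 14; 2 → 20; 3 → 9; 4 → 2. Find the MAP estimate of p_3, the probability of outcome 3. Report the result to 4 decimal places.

MAP estimate: 0.1864

The posterior is Dirichlet(αᵢ + nᵢ) = Dirichlet(19, 23, 12, 9).
For a Dirichlet(a₁,…,a_K) with all aᵢ > 1, the mode has j-th component (aⱼ − 1)/(Σaᵢ − K).
Here Σaᵢ = 63 and K = 4, so p_3 = (12 − 1)/(63 − 4) = 11/59 ≈ 0.1864.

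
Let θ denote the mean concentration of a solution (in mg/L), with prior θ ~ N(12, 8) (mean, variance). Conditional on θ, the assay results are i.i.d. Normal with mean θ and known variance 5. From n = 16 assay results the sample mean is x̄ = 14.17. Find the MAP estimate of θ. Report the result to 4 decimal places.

θ̂_MAP = 14.0884

n = 16, x̄ = 14.17.
For a Normal prior and Normal likelihood with known variance, the posterior is Normal; its mode equals its mean, the precision-weighted average.
Prior precision 1/σ₀² = 1/8 = 0.125; data precision n/σ² = 16/5 = 3.2.
θ̂ = (0.125·12 + 3.2·14.17) / (0.125 + 3.2) = 46.844/3.325 = 6692/475 ≈ 14.0884.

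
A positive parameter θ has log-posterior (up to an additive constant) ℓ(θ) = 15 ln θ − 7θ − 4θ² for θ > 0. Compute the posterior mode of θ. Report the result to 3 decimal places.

ℓ'(θ) = 15/θ − 7 − 8θ. Setting this to zero and multiplying by θ: 8θ² + 7θ − 15 = 0.
θ = (−7 + √(7² + 4·8·15)) / (2·8) = (−7 + √529) / 16 = (−7 + 23)/16 = 1.
ℓ''(θ) = −15/θ² − 8 < 0, confirming a maximum.

θ̂_MAP = 1.000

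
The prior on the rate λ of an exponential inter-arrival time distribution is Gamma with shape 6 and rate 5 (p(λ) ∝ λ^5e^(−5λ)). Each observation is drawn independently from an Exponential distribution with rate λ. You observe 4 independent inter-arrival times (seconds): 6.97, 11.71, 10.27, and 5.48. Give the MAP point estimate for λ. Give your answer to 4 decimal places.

The Exponential(rate=λ) likelihood is ∝ λ^n e^(−λΣtᵢ). Here n = 4 and Σtᵢ = 6.97 + 11.71 + 10.27 + 5.48 = 34.43.
Posterior ∝ λ^5e^(−5λ) · λ^4e^(−34.43λ) = λ^9e^(−39.43λ), i.e. Gamma(10, 39.43).
Mode = (a−1)/b = 9/39.43 ≈ 0.2283.

λ̂_MAP = 0.2283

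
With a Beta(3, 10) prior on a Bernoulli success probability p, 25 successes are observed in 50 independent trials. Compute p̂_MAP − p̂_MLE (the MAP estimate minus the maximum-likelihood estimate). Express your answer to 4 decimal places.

Posterior is Beta(28, 35); MAP = (28−1)/(63−2) = 27/61 ≈ 0.44262.
MLE ignores the prior: p̂_MLE = k/n = 25/50 ≈ 0.50000.
Difference = 27/61 − 25/50 = -7/122 ≈ -0.0574.

MAP − MLE = -0.0574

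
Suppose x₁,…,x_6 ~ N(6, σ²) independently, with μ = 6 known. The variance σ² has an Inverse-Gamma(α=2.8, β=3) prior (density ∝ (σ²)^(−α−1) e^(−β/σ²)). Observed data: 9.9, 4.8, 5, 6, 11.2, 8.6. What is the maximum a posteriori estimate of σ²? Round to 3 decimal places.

σ̂²_MAP = 4.224

Sum of squared deviations about the known mean: SS = (9.9−6)² + (4.8−6)² + (5−6)² + (6−6)² + (11.2−6)² + (8.6−6)² = 51.45.
The Normal likelihood contributes (σ²)^(−n/2) exp(−SS/(2σ²)), so the posterior is Inverse-Gamma(α + n/2, β + SS/2) = Inverse-Gamma(5.8, 28.725).
The mode of Inverse-Gamma(a, b) is b/(a+1) = 28.725/6.8 ≈ 4.224.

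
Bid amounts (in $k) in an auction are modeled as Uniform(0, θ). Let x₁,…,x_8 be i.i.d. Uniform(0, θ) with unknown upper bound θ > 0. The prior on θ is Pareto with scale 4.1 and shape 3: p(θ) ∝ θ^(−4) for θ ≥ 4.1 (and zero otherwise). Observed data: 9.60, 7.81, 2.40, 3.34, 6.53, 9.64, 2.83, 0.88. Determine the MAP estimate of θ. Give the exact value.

θ̂_MAP = 9.64

The Uniform(0, θ) likelihood is θ^(−n) for θ ≥ max(xᵢ), zero otherwise. Here max(xᵢ) = 9.64.
Posterior ∝ θ^(−4) · θ^(−8) = θ^(−12) on θ ≥ max(4.1, 9.64) = 9.64.
This density is strictly decreasing in θ, so the posterior mode lies at the lower boundary of the support.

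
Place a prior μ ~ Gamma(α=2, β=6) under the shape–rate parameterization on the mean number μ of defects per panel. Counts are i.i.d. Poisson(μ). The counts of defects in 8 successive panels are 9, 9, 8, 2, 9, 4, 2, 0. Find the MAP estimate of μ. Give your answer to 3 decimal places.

μ̂_MAP = 3.143

Σxᵢ = 9+9+8+2+9+4+2+0 = 43, with n = 8.
Posterior ∝ μe^(−6μ) · μ^43e^(−8μ) = μ^44e^(−14μ), i.e. Gamma(shape=45, rate=14).
The mode of a Gamma(a, b) with a ≥ 1 (shape–rate) is (a−1)/b = 44/14 ≈ 3.143.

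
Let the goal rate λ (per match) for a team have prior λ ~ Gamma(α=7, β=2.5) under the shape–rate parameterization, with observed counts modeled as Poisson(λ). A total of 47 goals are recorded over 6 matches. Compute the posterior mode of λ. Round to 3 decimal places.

Σxᵢ = 47, n = 6.
Posterior ∝ λ^6e^(−2.5λ) · λ^47e^(−6λ) = λ^53e^(−8.5λ), i.e. Gamma(shape=54, rate=8.5).
The mode of a Gamma(a, b) with a ≥ 1 (shape–rate) is (a−1)/b = 53/8.5 ≈ 6.235.

λ̂_MAP = 6.235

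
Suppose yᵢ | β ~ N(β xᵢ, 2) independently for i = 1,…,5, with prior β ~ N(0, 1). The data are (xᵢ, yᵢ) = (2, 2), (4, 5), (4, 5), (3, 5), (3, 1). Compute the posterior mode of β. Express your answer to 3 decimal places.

log p(β | y) = −Σ(yᵢ − βxᵢ)²/(2·2) − β²/(2·1) + const.
Setting the derivative to zero: Σxᵢ(yᵢ − βxᵢ)/2 − β/1 = 0, so β = Σxᵢyᵢ / (Σxᵢ² + σ²/τ²).
Σxᵢyᵢ = 2·2 + 4·5 + 4·5 + 3·5 + 3·1 = 62; Σxᵢ² = 54; σ²/τ² = 2.
β̂_MAP = 62 / (54 + 2) = 62/56 ≈ 1.107.

β̂_MAP = 1.107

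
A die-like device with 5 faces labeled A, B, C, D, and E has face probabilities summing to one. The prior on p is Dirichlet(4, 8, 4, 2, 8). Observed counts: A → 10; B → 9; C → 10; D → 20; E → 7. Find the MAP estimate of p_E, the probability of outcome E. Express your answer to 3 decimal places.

MAP estimate of p_E = 0.182

The posterior is Dirichlet(αᵢ + nᵢ) = Dirichlet(14, 17, 14, 22, 15).
For a Dirichlet(a₁,…,a_K) with all aᵢ > 1, the mode has j-th component (aⱼ − 1)/(Σaᵢ − K).
Here Σaᵢ = 82 and K = 5, so p_E = (15 − 1)/(82 − 5) = 14/77 ≈ 0.182.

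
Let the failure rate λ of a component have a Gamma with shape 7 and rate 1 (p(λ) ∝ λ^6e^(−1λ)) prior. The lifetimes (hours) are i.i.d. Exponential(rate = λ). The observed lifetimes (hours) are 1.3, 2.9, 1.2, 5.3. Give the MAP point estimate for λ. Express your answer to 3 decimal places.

The Exponential(rate=λ) likelihood is ∝ λ^n e^(−λΣtᵢ). Here n = 4 and Σtᵢ = 1.3 + 2.9 + 1.2 + 5.3 = 10.7.
Posterior ∝ λ^6e^(−1λ) · λ^4e^(−10.7λ) = λ^10e^(−11.7λ), i.e. Gamma(11, 11.7).
Mode = (a−1)/b = 10/11.7 ≈ 0.855.

λ̂_MAP = 0.855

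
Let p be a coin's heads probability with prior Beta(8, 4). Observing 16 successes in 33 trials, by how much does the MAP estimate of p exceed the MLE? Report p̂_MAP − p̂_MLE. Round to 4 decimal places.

Posterior is Beta(24, 21); MAP = (24−1)/(45−2) = 23/43 ≈ 0.53488.
MLE ignores the prior: p̂_MLE = k/n = 16/33 ≈ 0.48485.
Difference = 23/43 − 16/33 = 71/1419 ≈ 0.0500.

MAP − MLE = 0.0500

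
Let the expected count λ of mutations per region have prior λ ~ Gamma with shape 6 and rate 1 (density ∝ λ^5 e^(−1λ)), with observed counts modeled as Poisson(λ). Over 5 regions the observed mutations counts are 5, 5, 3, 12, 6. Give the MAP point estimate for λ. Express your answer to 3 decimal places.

λ̂_MAP = 6.000

Σxᵢ = 5+5+3+12+6 = 31, with n = 5.
Posterior ∝ λ^5e^(−1λ) · λ^31e^(−5λ) = λ^36e^(−6λ), i.e. Gamma(shape=37, rate=6).
The mode of a Gamma(a, b) with a ≥ 1 (shape–rate) is (a−1)/b = 36/6 ≈ 6.000.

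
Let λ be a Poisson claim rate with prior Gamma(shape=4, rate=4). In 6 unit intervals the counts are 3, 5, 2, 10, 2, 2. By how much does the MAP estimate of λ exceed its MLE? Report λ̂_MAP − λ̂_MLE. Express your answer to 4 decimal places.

Σxᵢ = 24. Posterior is Gamma(28, 10); MAP = (28−1)/10 = 27/10 ≈ 2.70000.
MLE = x̄ = 24/6 ≈ 4.00000.
Difference = 27/10 − 24/6 = -13/10 ≈ -1.3000.

MAP − MLE = -1.3000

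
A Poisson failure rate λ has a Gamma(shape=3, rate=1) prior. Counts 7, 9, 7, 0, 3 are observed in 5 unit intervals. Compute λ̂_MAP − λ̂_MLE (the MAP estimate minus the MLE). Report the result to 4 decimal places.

Σxᵢ = 26. Posterior is Gamma(29, 6); MAP = (29−1)/6 = 28/6 ≈ 4.66667.
MLE = x̄ = 26/5 ≈ 5.20000.
Difference = 28/6 − 26/5 = -8/15 ≈ -0.5333.

MAP − MLE = -0.5333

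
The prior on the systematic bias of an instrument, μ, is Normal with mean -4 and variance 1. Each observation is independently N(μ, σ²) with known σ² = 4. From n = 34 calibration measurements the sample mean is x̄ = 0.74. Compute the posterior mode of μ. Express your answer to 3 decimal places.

n = 34, x̄ = 0.74.
For a Normal prior and Normal likelihood with known variance, the posterior is Normal; its mode equals its mean, the precision-weighted average.
Prior precision 1/σ₀² = 1/1 = 1; data precision n/σ² = 34/4 = 8.5.
μ̂ = (1·(-4) + 8.5·0.74) / (1 + 8.5) = 2.29/9.5 = 229/950 ≈ 0.241.

μ̂_MAP = 0.241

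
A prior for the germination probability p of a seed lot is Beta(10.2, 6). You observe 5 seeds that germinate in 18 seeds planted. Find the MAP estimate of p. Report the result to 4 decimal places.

p̂_MAP = 0.4410

Prior: Beta(10.2, 6).
Data: 5 successes in 18 trials. The binomial likelihood contributes p^5(1−p)^13, so the posterior is Beta(10.2+5, 6+13) = Beta(15.2, 19).
For Beta(a, b) with a, b > 1 the mode is (a−1)/(a+b−2) = 14.2/32.2 ≈ 0.4410.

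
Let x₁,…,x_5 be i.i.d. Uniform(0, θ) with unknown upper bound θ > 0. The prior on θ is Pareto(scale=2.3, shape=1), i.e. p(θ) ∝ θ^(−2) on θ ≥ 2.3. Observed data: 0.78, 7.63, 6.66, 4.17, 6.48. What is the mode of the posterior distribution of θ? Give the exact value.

θ̂_MAP = 7.63

The Uniform(0, θ) likelihood is θ^(−n) for θ ≥ max(xᵢ), zero otherwise. Here max(xᵢ) = 7.63.
Posterior ∝ θ^(−2) · θ^(−5) = θ^(−7) on θ ≥ max(2.3, 7.63) = 7.63.
This density is strictly decreasing in θ, so the posterior mode lies at the lower boundary of the support.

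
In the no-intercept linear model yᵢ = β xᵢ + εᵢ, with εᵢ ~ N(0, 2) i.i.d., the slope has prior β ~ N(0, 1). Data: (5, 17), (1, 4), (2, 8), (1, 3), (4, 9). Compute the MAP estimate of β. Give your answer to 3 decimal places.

β̂_MAP = 2.939

log p(β | y) = −Σ(yᵢ − βxᵢ)²/(2·2) − β²/(2·1) + const.
Setting the derivative to zero: Σxᵢ(yᵢ − βxᵢ)/2 − β/1 = 0, so β = Σxᵢyᵢ / (Σxᵢ² + σ²/τ²).
Σxᵢyᵢ = 5·17 + 1·4 + 2·8 + 1·3 + 4·9 = 144; Σxᵢ² = 47; σ²/τ² = 2.
β̂_MAP = 144 / (47 + 2) = 144/49 ≈ 2.939.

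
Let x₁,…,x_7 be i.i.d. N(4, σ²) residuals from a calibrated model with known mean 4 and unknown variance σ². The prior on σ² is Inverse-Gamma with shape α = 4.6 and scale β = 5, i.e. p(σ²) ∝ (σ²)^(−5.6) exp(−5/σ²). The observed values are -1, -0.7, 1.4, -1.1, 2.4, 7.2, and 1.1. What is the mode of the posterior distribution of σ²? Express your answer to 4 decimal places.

σ̂²_MAP = 6.1027

Sum of squared deviations about the known mean: SS = (-1−4)² + (-0.7−4)² + (1.4−4)² + (-1.1−4)² + (2.4−4)² + (7.2−4)² + (1.1−4)² = 101.07.
The Normal likelihood contributes (σ²)^(−n/2) exp(−SS/(2σ²)), so the posterior is Inverse-Gamma(α + n/2, β + SS/2) = Inverse-Gamma(8.1, 55.535).
The mode of Inverse-Gamma(a, b) is b/(a+1) = 55.535/9.1 ≈ 6.1027.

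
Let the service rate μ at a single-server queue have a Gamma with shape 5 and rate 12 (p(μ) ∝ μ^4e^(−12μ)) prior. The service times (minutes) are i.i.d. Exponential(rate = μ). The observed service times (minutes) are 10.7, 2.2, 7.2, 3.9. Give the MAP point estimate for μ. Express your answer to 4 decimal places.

The Exponential(rate=μ) likelihood is ∝ μ^n e^(−μΣtᵢ). Here n = 4 and Σtᵢ = 10.7 + 2.2 + 7.2 + 3.9 = 24.
Posterior ∝ μ^4e^(−12μ) · μ^4e^(−24μ) = μ^8e^(−36μ), i.e. Gamma(9, 36).
Mode = (a−1)/b = 8/36 ≈ 0.2222.

μ̂_MAP = 0.2222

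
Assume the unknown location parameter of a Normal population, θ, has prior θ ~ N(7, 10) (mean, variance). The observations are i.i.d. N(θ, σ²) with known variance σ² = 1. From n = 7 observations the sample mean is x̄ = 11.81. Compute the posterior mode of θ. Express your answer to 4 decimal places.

θ̂_MAP = 11.7423

n = 7, x̄ = 11.81.
For a Normal prior and Normal likelihood with known variance, the posterior is Normal; its mode equals its mean, the precision-weighted average.
Prior precision 1/σ₀² = 1/10 = 0.1; data precision n/σ² = 7/1 = 7.
θ̂ = (0.1·7 + 7·11.81) / (0.1 + 7) = 83.37/7.1 = 8337/710 ≈ 11.7423.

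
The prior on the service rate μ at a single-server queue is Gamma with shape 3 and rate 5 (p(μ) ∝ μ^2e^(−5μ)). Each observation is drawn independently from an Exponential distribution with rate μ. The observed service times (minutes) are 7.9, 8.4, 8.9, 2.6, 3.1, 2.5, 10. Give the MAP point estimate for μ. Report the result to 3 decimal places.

μ̂_MAP = 0.186

The Exponential(rate=μ) likelihood is ∝ μ^n e^(−μΣtᵢ). Here n = 7 and Σtᵢ = 7.9 + 8.4 + 8.9 + 2.6 + 3.1 + 2.5 + 10 = 43.4.
Posterior ∝ μ^2e^(−5μ) · μ^7e^(−43.4μ) = μ^9e^(−48.4μ), i.e. Gamma(10, 48.4).
Mode = (a−1)/b = 9/48.4 ≈ 0.186.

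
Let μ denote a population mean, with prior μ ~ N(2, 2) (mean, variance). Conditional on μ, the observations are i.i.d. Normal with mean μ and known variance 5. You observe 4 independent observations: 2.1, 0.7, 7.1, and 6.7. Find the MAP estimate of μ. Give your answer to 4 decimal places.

n = 4; x̄ = (2.1 + 0.7 + 7.1 + 6.7)/4 = 16.6/4 = 4.15.
For a Normal prior and Normal likelihood with known variance, the posterior is Normal; its mode equals its mean, the precision-weighted average.
Prior precision 1/σ₀² = 1/2 = 0.5; data precision n/σ² = 4/5 = 0.8.
μ̂ = (0.5·2 + 0.8·4.15) / (0.5 + 0.8) = 4.32/1.3 = 216/65 ≈ 3.3231.

μ̂_MAP = 3.3231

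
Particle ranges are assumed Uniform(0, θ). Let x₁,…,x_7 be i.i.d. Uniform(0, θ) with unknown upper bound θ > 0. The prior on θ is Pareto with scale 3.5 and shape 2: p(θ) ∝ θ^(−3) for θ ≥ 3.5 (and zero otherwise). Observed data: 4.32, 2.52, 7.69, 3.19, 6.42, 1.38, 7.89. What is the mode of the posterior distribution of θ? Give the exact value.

θ̂_MAP = 7.89

The Uniform(0, θ) likelihood is θ^(−n) for θ ≥ max(xᵢ), zero otherwise. Here max(xᵢ) = 7.89.
Posterior ∝ θ^(−3) · θ^(−7) = θ^(−10) on θ ≥ max(3.5, 7.89) = 7.89.
This density is strictly decreasing in θ, so the posterior mode lies at the lower boundary of the support.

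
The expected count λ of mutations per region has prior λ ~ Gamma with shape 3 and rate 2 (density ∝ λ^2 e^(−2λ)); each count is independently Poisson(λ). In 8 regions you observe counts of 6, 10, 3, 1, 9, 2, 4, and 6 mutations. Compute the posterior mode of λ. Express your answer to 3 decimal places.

λ̂_MAP = 4.300

Σxᵢ = 6+10+3+1+9+2+4+6 = 41, with n = 8.
Posterior ∝ λ^2e^(−2λ) · λ^41e^(−8λ) = λ^43e^(−10λ), i.e. Gamma(shape=44, rate=10).
The mode of a Gamma(a, b) with a ≥ 1 (shape–rate) is (a−1)/b = 43/10 ≈ 4.300.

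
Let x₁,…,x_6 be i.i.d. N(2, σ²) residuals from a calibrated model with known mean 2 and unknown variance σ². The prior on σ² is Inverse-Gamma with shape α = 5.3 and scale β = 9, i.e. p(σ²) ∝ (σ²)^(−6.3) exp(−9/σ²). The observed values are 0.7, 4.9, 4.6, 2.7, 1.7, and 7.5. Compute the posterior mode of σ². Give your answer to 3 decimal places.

Sum of squared deviations about the known mean: SS = (0.7−2)² + (4.9−2)² + (4.6−2)² + (2.7−2)² + (1.7−2)² + (7.5−2)² = 47.69.
The Normal likelihood contributes (σ²)^(−n/2) exp(−SS/(2σ²)), so the posterior is Inverse-Gamma(α + n/2, β + SS/2) = Inverse-Gamma(8.3, 32.845).
The mode of Inverse-Gamma(a, b) is b/(a+1) = 32.845/9.3 ≈ 3.532.

σ̂²_MAP = 3.532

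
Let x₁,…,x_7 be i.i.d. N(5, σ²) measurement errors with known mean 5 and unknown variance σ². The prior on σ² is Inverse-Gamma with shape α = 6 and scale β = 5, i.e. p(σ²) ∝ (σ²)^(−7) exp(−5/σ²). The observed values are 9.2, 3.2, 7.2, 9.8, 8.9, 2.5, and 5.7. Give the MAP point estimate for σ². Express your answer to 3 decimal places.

Sum of squared deviations about the known mean: SS = (9.2−5)² + (3.2−5)² + (7.2−5)² + (9.8−5)² + (8.9−5)² + (2.5−5)² + (5.7−5)² = 70.71.
The Normal likelihood contributes (σ²)^(−n/2) exp(−SS/(2σ²)), so the posterior is Inverse-Gamma(α + n/2, β + SS/2) = Inverse-Gamma(9.5, 40.355).
The mode of Inverse-Gamma(a, b) is b/(a+1) = 40.355/10.5 ≈ 3.843.

σ̂²_MAP = 3.843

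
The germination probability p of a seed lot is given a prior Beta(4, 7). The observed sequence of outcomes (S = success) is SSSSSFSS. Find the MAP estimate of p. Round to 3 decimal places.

Prior: Beta(4, 7).
Data: 7 successes in 8 trials (from the sequence). The binomial likelihood contributes p^7(1−p)^1, so the posterior is Beta(4+7, 7+1) = Beta(11, 8).
For Beta(a, b) with a, b > 1 the mode is (a−1)/(a+b−2) = 10/17 ≈ 0.588.

p̂_MAP = 0.588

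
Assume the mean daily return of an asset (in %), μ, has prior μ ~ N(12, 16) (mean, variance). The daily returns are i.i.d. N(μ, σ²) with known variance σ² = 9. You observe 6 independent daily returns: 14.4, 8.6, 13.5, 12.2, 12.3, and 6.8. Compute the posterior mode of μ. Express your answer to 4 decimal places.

μ̂_MAP = 11.3600

n = 6; x̄ = (14.4 + 8.6 + 13.5 + 12.2 + 12.3 + 6.8)/6 = 67.8/6 = 11.3.
For a Normal prior and Normal likelihood with known variance, the posterior is Normal; its mode equals its mean, the precision-weighted average.
Prior precision 1/σ₀² = 1/16 = 0.0625; data precision n/σ² = 6/9 = 2/3.
μ̂ = (0.0625·12 + (2/3)·11.3) / (0.0625 + 2/3) = (497/60)/(35/48) = 11.3600.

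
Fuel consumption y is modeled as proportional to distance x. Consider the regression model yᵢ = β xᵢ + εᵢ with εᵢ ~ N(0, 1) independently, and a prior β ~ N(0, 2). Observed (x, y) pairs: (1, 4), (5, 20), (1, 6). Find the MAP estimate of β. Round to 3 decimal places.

β̂_MAP = 4.000

log p(β | y) = −Σ(yᵢ − βxᵢ)²/(2·1) − β²/(2·2) + const.
Setting the derivative to zero: Σxᵢ(yᵢ − βxᵢ)/1 − β/2 = 0, so β = Σxᵢyᵢ / (Σxᵢ² + σ²/τ²).
Σxᵢyᵢ = 1·4 + 5·20 + 1·6 = 110; Σxᵢ² = 27; σ²/τ² = 0.5.
β̂_MAP = 110 / (27 + 0.5) = 110/27.5 ≈ 4.000.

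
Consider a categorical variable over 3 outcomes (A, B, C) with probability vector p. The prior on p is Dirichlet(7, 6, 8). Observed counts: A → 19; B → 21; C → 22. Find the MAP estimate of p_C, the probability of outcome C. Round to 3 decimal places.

MAP estimate of p_C = 0.363

The posterior is Dirichlet(αᵢ + nᵢ) = Dirichlet(26, 27, 30).
For a Dirichlet(a₁,…,a_K) with all aᵢ > 1, the mode has j-th component (aⱼ − 1)/(Σaᵢ − K).
Here Σaᵢ = 83 and K = 3, so p_C = (30 − 1)/(83 − 3) = 29/80 ≈ 0.363.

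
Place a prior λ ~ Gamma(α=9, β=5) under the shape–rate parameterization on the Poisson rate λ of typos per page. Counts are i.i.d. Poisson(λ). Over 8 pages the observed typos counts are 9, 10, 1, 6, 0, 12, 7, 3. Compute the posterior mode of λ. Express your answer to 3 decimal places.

λ̂_MAP = 4.308

Σxᵢ = 9+10+1+6+0+12+7+3 = 48, with n = 8.
Posterior ∝ λ^8e^(−5λ) · λ^48e^(−8λ) = λ^56e^(−13λ), i.e. Gamma(shape=57, rate=13).
The mode of a Gamma(a, b) with a ≥ 1 (shape–rate) is (a−1)/b = 56/13 ≈ 4.308.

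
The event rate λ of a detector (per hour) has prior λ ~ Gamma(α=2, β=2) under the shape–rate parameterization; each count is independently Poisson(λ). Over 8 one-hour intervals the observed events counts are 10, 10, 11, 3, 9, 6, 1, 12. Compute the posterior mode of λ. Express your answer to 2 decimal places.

Σxᵢ = 10+10+11+3+9+6+1+12 = 62, with n = 8.
Posterior ∝ λe^(−2λ) · λ^62e^(−8λ) = λ^63e^(−10λ), i.e. Gamma(shape=64, rate=10).
The mode of a Gamma(a, b) with a ≥ 1 (shape–rate) is (a−1)/b = 63/10 ≈ 6.30.

λ̂_MAP = 6.30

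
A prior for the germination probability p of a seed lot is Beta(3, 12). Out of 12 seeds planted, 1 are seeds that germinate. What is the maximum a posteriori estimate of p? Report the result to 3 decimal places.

p̂_MAP = 0.120

Prior: Beta(3, 12).
Data: 1 success in 12 trials. The binomial likelihood contributes p(1−p)^11, so the posterior is Beta(3+1, 12+11) = Beta(4, 23).
For Beta(a, b) with a, b > 1 the mode is (a−1)/(a+b−2) = 3/25 ≈ 0.120.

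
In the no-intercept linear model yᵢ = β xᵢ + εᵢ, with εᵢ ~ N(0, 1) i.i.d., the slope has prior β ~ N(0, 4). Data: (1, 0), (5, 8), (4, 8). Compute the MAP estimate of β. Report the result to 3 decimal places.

β̂_MAP = 1.704

log p(β | y) = −Σ(yᵢ − βxᵢ)²/(2·1) − β²/(2·4) + const.
Setting the derivative to zero: Σxᵢ(yᵢ − βxᵢ)/1 − β/4 = 0, so β = Σxᵢyᵢ / (Σxᵢ² + σ²/τ²).
Σxᵢyᵢ = 1·0 + 5·8 + 4·8 = 72; Σxᵢ² = 42; σ²/τ² = 0.25.
β̂_MAP = 72 / (42 + 0.25) = 72/42.25 ≈ 1.704.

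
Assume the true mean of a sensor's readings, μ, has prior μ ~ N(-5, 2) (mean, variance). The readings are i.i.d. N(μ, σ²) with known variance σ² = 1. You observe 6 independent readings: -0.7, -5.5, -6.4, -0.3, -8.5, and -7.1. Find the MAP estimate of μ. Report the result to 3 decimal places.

n = 6; x̄ = ((-0.7) + (-5.5) + (-6.4) + (-0.3) + (-8.5) + (-7.1))/6 = -28.5/6 = -4.75.
For a Normal prior and Normal likelihood with known variance, the posterior is Normal; its mode equals its mean, the precision-weighted average.
Prior precision 1/σ₀² = 1/2 = 0.5; data precision n/σ² = 6/1 = 6.
μ̂ = (0.5·(-5) + 6·(-4.75)) / (0.5 + 6) = (-31)/6.5 = -62/13 ≈ -4.769.

μ̂_MAP = -4.769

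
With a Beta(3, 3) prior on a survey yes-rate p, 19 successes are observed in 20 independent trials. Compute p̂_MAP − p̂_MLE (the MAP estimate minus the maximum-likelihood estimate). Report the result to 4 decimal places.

MAP − MLE = -0.0750

Posterior is Beta(22, 4); MAP = (22−1)/(26−2) = 21/24 ≈ 0.87500.
MLE ignores the prior: p̂_MLE = k/n = 19/20 ≈ 0.95000.
Difference = 21/24 − 19/20 = -3/40 ≈ -0.0750.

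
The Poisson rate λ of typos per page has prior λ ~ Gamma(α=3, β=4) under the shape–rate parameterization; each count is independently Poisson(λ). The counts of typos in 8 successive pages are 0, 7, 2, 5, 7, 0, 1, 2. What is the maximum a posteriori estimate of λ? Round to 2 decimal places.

λ̂_MAP = 2.17

Σxᵢ = 0+7+2+5+7+0+1+2 = 24, with n = 8.
Posterior ∝ λ^2e^(−4λ) · λ^24e^(−8λ) = λ^26e^(−12λ), i.e. Gamma(shape=27, rate=12).
The mode of a Gamma(a, b) with a ≥ 1 (shape–rate) is (a−1)/b = 26/12 ≈ 2.17.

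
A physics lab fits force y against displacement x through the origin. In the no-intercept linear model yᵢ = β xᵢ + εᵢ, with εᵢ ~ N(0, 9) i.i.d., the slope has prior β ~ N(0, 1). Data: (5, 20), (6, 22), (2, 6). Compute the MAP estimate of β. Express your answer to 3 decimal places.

β̂_MAP = 3.297

log p(β | y) = −Σ(yᵢ − βxᵢ)²/(2·9) − β²/(2·1) + const.
Setting the derivative to zero: Σxᵢ(yᵢ − βxᵢ)/9 − β/1 = 0, so β = Σxᵢyᵢ / (Σxᵢ² + σ²/τ²).
Σxᵢyᵢ = 5·20 + 6·22 + 2·6 = 244; Σxᵢ² = 65; σ²/τ² = 9.
β̂_MAP = 244 / (65 + 9) = 244/74 ≈ 3.297.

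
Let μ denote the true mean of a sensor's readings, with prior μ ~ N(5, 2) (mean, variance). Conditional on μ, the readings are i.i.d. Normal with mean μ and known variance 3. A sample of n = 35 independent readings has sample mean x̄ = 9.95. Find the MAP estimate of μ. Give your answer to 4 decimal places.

n = 35, x̄ = 9.95.
For a Normal prior and Normal likelihood with known variance, the posterior is Normal; its mode equals its mean, the precision-weighted average.
Prior precision 1/σ₀² = 1/2 = 0.5; data precision n/σ² = 35/3.
μ̂ = (0.5·5 + (35/3)·9.95) / (0.5 + 35/3) = (1423/12)/(73/6) = 1423/146 ≈ 9.7466.

μ̂_MAP = 9.7466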